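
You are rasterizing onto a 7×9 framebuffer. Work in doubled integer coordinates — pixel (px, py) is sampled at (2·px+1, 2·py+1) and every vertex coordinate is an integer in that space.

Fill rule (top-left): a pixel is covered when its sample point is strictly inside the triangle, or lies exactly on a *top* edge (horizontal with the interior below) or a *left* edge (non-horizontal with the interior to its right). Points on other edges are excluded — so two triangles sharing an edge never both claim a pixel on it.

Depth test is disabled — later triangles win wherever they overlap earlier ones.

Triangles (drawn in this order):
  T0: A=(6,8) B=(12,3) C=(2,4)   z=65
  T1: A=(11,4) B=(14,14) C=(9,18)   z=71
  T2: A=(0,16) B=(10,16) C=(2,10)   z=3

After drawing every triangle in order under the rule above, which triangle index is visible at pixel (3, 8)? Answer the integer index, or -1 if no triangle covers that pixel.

T0:
  2·area = 44  (B↔C swapped to make it positive)
  edge (6, 8)→(2, 4): d=(-4,-4) top-left  bias=+0
  edge (2, 4)→(12, 3): d=(10,-1) top-left  bias=+0
  edge (12, 3)→(6, 8): d=(-6,5) right/bottom  bias=-1
    (0,1)@(1, 3): e=[0,-11,55] → ·  [on edge]
    (1,2)@(3, 5): e=[0,11,33] → █  [on edge]
    (2,2)@(5, 5): e=[8,13,23] → █
    (3,2)@(7, 5): e=[16,15,13] → █
    (4,2)@(9, 5): e=[24,17,3] → █
    (5,2)@(11, 5): e=[32,19,-7] → ·
    (1,3)@(3, 7): e=[-8,31,21] → ·
    (2,3)@(5, 7): e=[0,33,11] → █  [on edge]
    (4,3)@(9, 7): e=[16,37,-9] → ·
    (2,4)@(5, 9): e=[-8,53,-1] → ·
    (3,4)@(7, 9): e=[0,55,-11] → ·  [on edge]
    (4,5)@(9, 11): e=[0,77,-33] → ·  [on edge]
    (5,6)@(11, 13): e=[0,99,-55] → ·  [on edge]
    (6,7)@(13, 15): e=[0,121,-77] → ·  [on edge]
  covered (6 px):
    · · · · · · ·
    · · · · · · ·
    · █ █ █ █ · ·
    · · █ █ · · ·
    · · · · · · ·
    · · · · · · ·
    · · · · · · ·
    · · · · · · ·
    · · · · · · ·
T1:
  2·area = 62
  edge (11, 4)→(14, 14): d=(3,10) right/bottom  bias=-1
  edge (14, 14)→(9, 18): d=(-5,4) right/bottom  bias=-1
  edge (9, 18)→(11, 4): d=(2,-14) top-left  bias=+0
    (5,2)@(11, 5): e=[3,57,2] → █
    (6,2)@(13, 5): e=[-17,49,30] → ·
    (5,3)@(11, 7): e=[9,47,6] → █
    (6,3)@(13, 7): e=[-11,39,34] → ·
    (5,4)@(11, 9): e=[15,37,10] → █
    (6,4)@(13, 9): e=[-5,29,38] → ·
    (5,5)@(11, 11): e=[21,27,14] → █
    (6,5)@(13, 11): e=[1,19,42] → █
    (5,6)@(11, 13): e=[27,17,18] → █
    (5,7)@(11, 15): e=[33,7,22] → █
    (6,7)@(13, 15): e=[13,-1,50] → ·
    (5,8)@(11, 17): e=[39,-3,26] → ·
  covered (8 px):
    · · · · · · ·
    · · · · · · ·
    · · · · · █ ·
    · · · · · █ ·
    · · · · · █ ·
    · · · · · █ █
    · · · · · █ █
    · · · · · █ ·
    · · · · · · ·
T2:
  2·area = 60  (B↔C swapped to make it positive)
  edge (0, 16)→(2, 10): d=(2,-6) top-left  bias=+0
  edge (2, 10)→(10, 16): d=(8,6) right/bottom  bias=-1
  edge (10, 16)→(0, 16): d=(-10,0) right/bottom  bias=-1
    (2,0)@(5, 1): e=[0,-90,150] → ·  [on edge]
    (1,3)@(3, 7): e=[0,-30,90] → ·  [on edge]
    (1,5)@(3, 11): e=[8,2,50] → █
    (2,5)@(5, 11): e=[20,-10,50] → ·
    (0,6)@(1, 13): e=[0,30,30] → █  [on edge]
    (2,6)@(5, 13): e=[24,6,30] → █
    (3,6)@(7, 13): e=[36,-6,30] → ·
    (0,7)@(1, 15): e=[4,46,10] → █
    (3,7)@(7, 15): e=[40,10,10] → █
    (4,7)@(9, 15): e=[52,-2,10] → ·
    (0,8)@(1, 17): e=[8,62,-10] → ·
    (1,8)@(3, 17): e=[20,50,-10] → ·
  covered (8 px):
    · · · · · · ·
    · · · · · · ·
    · · · · · · ·
    · · · · · · ·
    · · · · · · ·
    · █ · · · · ·
    █ █ █ · · · ·
    █ █ █ █ · · ·
    · · · · · · ·

Z-buffer (winner per pixel, '.' = empty):
  . . . . . . .
  . . . . . . .
  . 0 0 0 0 1 .
  . . 0 0 . 1 .
  . . . . . 1 .
  . 2 . . . 1 1
  2 2 2 . . 1 1
  2 2 2 2 . 1 .
  . . . . . . .

Final: -1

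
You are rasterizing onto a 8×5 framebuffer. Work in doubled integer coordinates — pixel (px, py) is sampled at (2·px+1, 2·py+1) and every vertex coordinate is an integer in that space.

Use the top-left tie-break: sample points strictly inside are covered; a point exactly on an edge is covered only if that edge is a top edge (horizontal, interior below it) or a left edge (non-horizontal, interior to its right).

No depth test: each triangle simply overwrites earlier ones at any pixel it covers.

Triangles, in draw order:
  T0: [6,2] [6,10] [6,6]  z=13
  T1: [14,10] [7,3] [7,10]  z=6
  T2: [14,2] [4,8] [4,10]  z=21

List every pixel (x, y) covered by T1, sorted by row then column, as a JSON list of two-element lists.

T0:
  degenerate (2·area = 0) — covers nothing
T1:
  2·area = 49  (B↔C swapped to make it positive)
  edge (14, 10)→(7, 10): d=(-7,0) right/bottom  bias=-1
  edge (7, 10)→(7, 3): d=(0,-7) top-left  bias=+0
  edge (7, 3)→(14, 10): d=(7,7) right/bottom  bias=-1
    (2,0)@(5, 1): e=[63,-14,0] → .  [on edge]
    (3,0)@(7, 1): e=[63,0,-14] → .  [on edge]
    (3,1)@(7, 3): e=[49,0,0] → .  [on edge]
    (3,2)@(7, 5): e=[35,0,14] → X  [on edge]
    (4,2)@(9, 5): e=[35,14,0] → .  [on edge]
    (3,3)@(7, 7): e=[21,0,28] → X  [on edge]
    (4,3)@(9, 7): e=[21,14,14] → X
    (5,3)@(11, 7): e=[21,28,0] → .  [on edge]
    (3,4)@(7, 9): e=[7,0,42] → X  [on edge]
    (5,4)@(11, 9): e=[7,28,14] → X
    (6,4)@(13, 9): e=[7,42,0] → .  [on edge]
  covered (6 px):
    . . . . . . . .
    . . . . . . . .
    . . . X . . . .
    . . . X X . . .
    . . . X X X . .
T2:
  2·area = 20  (B↔C swapped to make it positive)
  edge (14, 2)→(4, 10): d=(-10,8) right/bottom  bias=-1
  edge (4, 10)→(4, 8): d=(0,-2) top-left  bias=+0
  edge (4, 8)→(14, 2): d=(10,-6) top-left  bias=+0
    (4,2)@(9, 5): e=[10,10,0] → X  [on edge]
    (5,2)@(11, 5): e=[-6,14,12] → .
    (3,3)@(7, 7): e=[6,6,8] → X
    (4,3)@(9, 7): e=[-10,10,20] → .
    (2,4)@(5, 9): e=[2,2,16] → X
    (3,4)@(7, 9): e=[-14,6,28] → .
  covered (3 px):
    . . . . . . . .
    . . . . . . . .
    . . . . X . . .
    . . . X . . . .
    . . X . . . . .

Result: [[3,2],[3,3],[4,3],[3,4],[4,4],[5,4]]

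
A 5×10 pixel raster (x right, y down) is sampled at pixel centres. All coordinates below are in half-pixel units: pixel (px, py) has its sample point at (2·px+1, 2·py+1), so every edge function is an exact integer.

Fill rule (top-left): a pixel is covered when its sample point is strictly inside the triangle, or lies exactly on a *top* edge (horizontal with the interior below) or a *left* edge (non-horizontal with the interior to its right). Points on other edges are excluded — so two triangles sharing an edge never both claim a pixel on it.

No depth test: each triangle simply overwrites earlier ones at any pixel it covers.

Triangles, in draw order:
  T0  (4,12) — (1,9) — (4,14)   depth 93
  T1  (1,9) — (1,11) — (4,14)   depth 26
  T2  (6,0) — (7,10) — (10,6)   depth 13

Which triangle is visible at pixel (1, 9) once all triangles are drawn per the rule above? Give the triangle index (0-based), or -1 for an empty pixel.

T0:
  2·area = 6  (B↔C swapped to make it positive)
  edge (4, 12)→(4, 14): d=(0,2) right/bottom  bias=-1
  edge (4, 14)→(1, 9): d=(-3,-5) top-left  bias=+0
  edge (1, 9)→(4, 12): d=(3,3) right/bottom  bias=-1
    (0,4)@(1, 9): e=[6,0,0] → .  [on edge]
    (1,5)@(3, 11): e=[2,4,0] → .  [on edge]
    (2,6)@(5, 13): e=[-2,8,0] → .  [on edge]
    (3,7)@(7, 15): e=[-6,12,0] → .  [on edge]
    (4,8)@(9, 17): e=[-10,16,0] → .  [on edge]
    (3,9)@(7, 19): e=[-6,0,12] → .  [on edge]
  covered (0 px):
    . . . . .
    . . . . .
    . . . . .
    . . . . .
    . . . . .
    . . . . .
    . . . . .
    . . . . .
    . . . . .
    . . . . .
T1:
  2·area = 6  (B↔C swapped to make it positive)
  edge (1, 9)→(4, 14): d=(3,5) right/bottom  bias=-1
  edge (4, 14)→(1, 11): d=(-3,-3) top-left  bias=+0
  edge (1, 11)→(1, 9): d=(0,-2) top-left  bias=+0
    (0,0)@(1, 1): e=[-24,30,0] → .  [on edge]
    (0,1)@(1, 3): e=[-18,24,0] → .  [on edge]
    (0,2)@(1, 5): e=[-12,18,0] → .  [on edge]
    (0,3)@(1, 7): e=[-6,12,0] → .  [on edge]
    (0,4)@(1, 9): e=[0,6,0] → .  [on edge]
    (0,5)@(1, 11): e=[6,0,0] → X  [on edge]
    (1,5)@(3, 11): e=[-4,6,4] → .
    (0,6)@(1, 13): e=[12,-6,0] → .  [on edge]
    (1,6)@(3, 13): e=[2,0,4] → X  [on edge]
    (2,6)@(5, 13): e=[-8,6,8] → .
    (0,7)@(1, 15): e=[18,-12,0] → .  [on edge]
    (1,7)@(3, 15): e=[8,-6,4] → .
    (2,7)@(5, 15): e=[-2,0,8] → .  [on edge]
    (0,8)@(1, 17): e=[24,-18,0] → .  [on edge]
    (3,8)@(7, 17): e=[-6,0,12] → .  [on edge]
    (0,9)@(1, 19): e=[30,-24,0] → .  [on edge]
    (3,9)@(7, 19): e=[0,-6,12] → .  [on edge]
    (4,9)@(9, 19): e=[-10,0,16] → .  [on edge]
  covered (2 px):
    . . . . .
    . . . . .
    . . . . .
    . . . . .
    . . . . .
    X . . . .
    . X . . .
    . . . . .
    . . . . .
    . . . . .
T2:
  2·area = 34  (B↔C swapped to make it positive)
  edge (6, 0)→(10, 6): d=(4,6) right/bottom  bias=-1
  edge (10, 6)→(7, 10): d=(-3,4) right/bottom  bias=-1
  edge (7, 10)→(6, 0): d=(-1,-10) top-left  bias=+0
    (3,1)@(7, 3): e=[6,21,7] → X
    (4,1)@(9, 3): e=[-6,13,27] → .
    (3,2)@(7, 5): e=[14,15,5] → X
    (4,2)@(9, 5): e=[2,7,25] → X
    (3,3)@(7, 7): e=[22,9,3] → X
    (3,4)@(7, 9): e=[30,3,1] → X
    (4,4)@(9, 9): e=[18,-5,21] → .
    (3,5)@(7, 11): e=[38,-3,-1] → .
  covered (6 px):
    . . . . .
    . . . X .
    . . . X X
    . . . X X
    . . . X .
    . . . . .
    . . . . .
    . . . . .
    . . . . .
    . . . . .

Z-buffer (winner per pixel, '.' = empty):
  . . . . .
  . . . 2 .
  . . . 2 2
  . . . 2 2
  . . . 2 .
  1 . . . .
  . 1 . . .
  . . . . .
  . . . . .
  . . . . .

Final: -1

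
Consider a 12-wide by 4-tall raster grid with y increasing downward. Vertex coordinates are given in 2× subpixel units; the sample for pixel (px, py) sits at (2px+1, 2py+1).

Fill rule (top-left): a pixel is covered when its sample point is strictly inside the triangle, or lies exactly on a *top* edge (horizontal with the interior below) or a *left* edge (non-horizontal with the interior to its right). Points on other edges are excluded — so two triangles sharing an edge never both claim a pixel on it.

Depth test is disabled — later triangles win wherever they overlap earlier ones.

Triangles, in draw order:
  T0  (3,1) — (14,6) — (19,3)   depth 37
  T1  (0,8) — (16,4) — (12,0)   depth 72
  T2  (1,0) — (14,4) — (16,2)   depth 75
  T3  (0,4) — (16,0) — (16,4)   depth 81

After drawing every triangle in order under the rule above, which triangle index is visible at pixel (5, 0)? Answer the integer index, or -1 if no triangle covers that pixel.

T0:
  2·area = 58  (B↔C swapped to make it positive)
  edge (3, 1)→(19, 3): d=(16,2) right/bottom  bias=-1
  edge (19, 3)→(14, 6): d=(-5,3) right/bottom  bias=-1
  edge (14, 6)→(3, 1): d=(-11,-5) top-left  bias=+0
    (1,0)@(3, 1): e=[0,58,0] → ·  [on edge]
    (4,1)@(9, 3): e=[20,30,8] → █
    (5,1)@(11, 3): e=[16,24,18] → █
    (6,1)@(13, 3): e=[12,18,28] → █
    (7,1)@(15, 3): e=[8,12,38] → █
    (8,1)@(17, 3): e=[4,6,48] → █
    (9,1)@(19, 3): e=[0,0,58] → ·  [on edge]
    (4,2)@(9, 5): e=[52,20,-14] → ·
    (5,2)@(11, 5): e=[48,14,-4] → ·
    (6,2)@(13, 5): e=[44,8,6] → █
    (8,2)@(17, 5): e=[36,-4,26] → ·
    (6,3)@(13, 7): e=[76,-2,-16] → ·
  covered (7 px):
    · · · · · · · · · · · ·
    · · · · █ █ █ █ █ · · ·
    · · · · · · █ █ · · · ·
    · · · · · · · · · · · ·
T1:
  2·area = 80  (B↔C swapped to make it positive)
  edge (0, 8)→(12, 0): d=(12,-8) top-left  bias=+0
  edge (12, 0)→(16, 4): d=(4,4) right/bottom  bias=-1
  edge (16, 4)→(0, 8): d=(-16,4) right/bottom  bias=-1
    (5,0)@(11, 1): e=[4,8,68] → █
    (6,0)@(13, 1): e=[20,0,60] → ·  [on edge]
    (4,1)@(9, 3): e=[12,24,44] → █
    (6,1)@(13, 3): e=[44,8,28] → █
    (7,1)@(15, 3): e=[60,0,20] → ·  [on edge]
    (2,2)@(5, 5): e=[4,48,28] → █
    (3,2)@(7, 5): e=[20,40,20] → █
    (6,2)@(13, 5): e=[68,16,-4] → ·
    (8,2)@(17, 5): e=[100,0,-20] → ·  [on edge]
    (1,3)@(3, 7): e=[12,64,4] → █
    (2,3)@(5, 7): e=[28,56,-4] → ·
    (3,3)@(7, 7): e=[44,48,-12] → ·
    (9,3)@(19, 7): e=[140,0,-60] → ·  [on edge]
  covered (9 px):
    · · · · · █ · · · · · ·
    · · · · █ █ █ · · · · ·
    · · █ █ █ █ · · · · · ·
    · █ · · · · · · · · · ·
T2:
  2·area = 34  (B↔C swapped to make it positive)
  edge (1, 0)→(16, 2): d=(15,2) right/bottom  bias=-1
  edge (16, 2)→(14, 4): d=(-2,2) right/bottom  bias=-1
  edge (14, 4)→(1, 0): d=(-13,-4) top-left  bias=+0
    (2,0)@(5, 1): e=[7,24,3] → █
    (3,0)@(7, 1): e=[3,20,11] → █
    (4,0)@(9, 1): e=[-1,16,19] → ·
    (8,0)@(17, 1): e=[-17,0,51] → ·  [on edge]
    (2,1)@(5, 3): e=[37,20,-23] → ·
    (3,1)@(7, 3): e=[33,16,-15] → ·
    (5,1)@(11, 3): e=[25,8,1] → █
    (6,1)@(13, 3): e=[21,4,9] → █
    (7,1)@(15, 3): e=[17,0,17] → ·  [on edge]
    (5,2)@(11, 5): e=[55,4,-25] → ·
    (6,2)@(13, 5): e=[51,0,-17] → ·  [on edge]
    (5,3)@(11, 7): e=[85,0,-51] → ·  [on edge]
  covered (4 px):
    · · █ █ · · · · · · · ·
    · · · · · █ █ · · · · ·
    · · · · · · · · · · · ·
    · · · · · · · · · · · ·
T3:
  2·area = 64
  edge (0, 4)→(16, 0): d=(16,-4) top-left  bias=+0
  edge (16, 0)→(16, 4): d=(0,4) right/bottom  bias=-1
  edge (16, 4)→(0, 4): d=(-16,0) right/bottom  bias=-1
    (6,0)@(13, 1): e=[4,12,48] → █
    (7,0)@(15, 1): e=[12,4,48] → █
    (8,0)@(17, 1): e=[20,-4,48] → ·
    (2,1)@(5, 3): e=[4,44,16] → █
    (3,1)@(7, 3): e=[12,36,16] → █
    (4,1)@(9, 3): e=[20,28,16] → █
    (5,1)@(11, 3): e=[28,20,16] → █
    (8,1)@(17, 3): e=[52,-4,16] → ·
    (2,2)@(5, 5): e=[36,44,-16] → ·
    (3,2)@(7, 5): e=[44,36,-16] → ·
    (4,2)@(9, 5): e=[52,28,-16] → ·
    (5,2)@(11, 5): e=[60,20,-16] → ·
  covered (8 px):
    · · · · · · █ █ · · · ·
    · · █ █ █ █ █ █ · · · ·
    · · · · · · · · · · · ·
    · · · · · · · · · · · ·

Z-buffer (winner per pixel, '.' = empty):
  . . 2 2 . 1 3 3 . . . .
  . . 3 3 3 3 3 3 0 . . .
  . . 1 1 1 1 0 0 . . . .
  . 1 . . . . . . . . . .

Final: 1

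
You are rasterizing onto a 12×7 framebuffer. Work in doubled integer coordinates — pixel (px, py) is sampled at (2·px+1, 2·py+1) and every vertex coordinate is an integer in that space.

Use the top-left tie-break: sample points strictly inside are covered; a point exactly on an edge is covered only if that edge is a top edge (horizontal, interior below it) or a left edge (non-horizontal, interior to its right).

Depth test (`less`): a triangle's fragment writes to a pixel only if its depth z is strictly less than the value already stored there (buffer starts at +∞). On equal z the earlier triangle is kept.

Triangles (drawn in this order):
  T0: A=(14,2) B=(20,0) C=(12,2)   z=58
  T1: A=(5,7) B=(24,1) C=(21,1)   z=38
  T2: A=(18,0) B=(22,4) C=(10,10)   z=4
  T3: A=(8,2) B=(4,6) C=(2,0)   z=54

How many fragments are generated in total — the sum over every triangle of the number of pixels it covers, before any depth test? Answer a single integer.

T0:
  2·area = 4  (B↔C swapped to make it positive)
  edge (14, 2)→(12, 2): d=(-2,0) right/bottom  bias=-1
  edge (12, 2)→(20, 0): d=(8,-2) top-left  bias=+0
  edge (20, 0)→(14, 2): d=(-6,2) right/bottom  bias=-1
    (8,0)@(17, 1): e=[2,2,0] → .  [on edge]
    (5,1)@(11, 3): e=[-2,6,0] → .  [on edge]
    (2,2)@(5, 5): e=[-6,10,0] → .  [on edge]
  covered (0 px):
    . . . . . . . . . . . .
    . . . . . . . . . . . .
    . . . . . . . . . . . .
    . . . . . . . . . . . .
    . . . . . . . . . . . .
    . . . . . . . . . . . .
    . . . . . . . . . . . .
T1:
  2·area = 18  (B↔C swapped to make it positive)
  edge (5, 7)→(21, 1): d=(16,-6) top-left  bias=+0
  edge (21, 1)→(24, 1): d=(3,0) top-left  bias=+0
  edge (24, 1)→(5, 7): d=(-19,6) right/bottom  bias=-1
    (0,0)@(1, 1): e=[-120,0,138] → .  [on edge]
    (1,0)@(3, 1): e=[-108,0,126] → .  [on edge]
    (2,0)@(5, 1): e=[-96,0,114] → .  [on edge]
    (3,0)@(7, 1): e=[-84,0,102] → .  [on edge]
    (4,0)@(9, 1): e=[-72,0,90] → .  [on edge]
    (5,0)@(11, 1): e=[-60,0,78] → .  [on edge]
    (6,0)@(13, 1): e=[-48,0,66] → .  [on edge]
    (7,0)@(15, 1): e=[-36,0,54] → .  [on edge]
    (8,0)@(17, 1): e=[-24,0,42] → .  [on edge]
    (9,0)@(19, 1): e=[-12,0,30] → .  [on edge]
    (10,0)@(21, 1): e=[0,0,18] → X  [on edge]
    (11,0)@(23, 1): e=[12,0,6] → X  [on edge]
    (2,3)@(5, 7): e=[0,18,0] → .  [on edge]
  covered (4 px):
    . . . . . . . . . . X X
    . . . . . . . . X . . .
    . . . . . X . . . . . .
    . . . . . . . . . . . .
    . . . . . . . . . . . .
    . . . . . . . . . . . .
    . . . . . . . . . . . .
T2:
  2·area = 72
  edge (18, 0)→(22, 4): d=(4,4) right/bottom  bias=-1
  edge (22, 4)→(10, 10): d=(-12,6) right/bottom  bias=-1
  edge (10, 10)→(18, 0): d=(8,-10) top-left  bias=+0
    (9,0)@(19, 1): e=[0,54,18] → .  [on edge]
    (8,1)@(17, 3): e=[16,42,14] → X
    (9,1)@(19, 3): e=[8,30,34] → X
    (10,1)@(21, 3): e=[0,18,54] → .  [on edge]
    (7,2)@(15, 5): e=[32,30,10] → X
    (10,2)@(21, 5): e=[8,-6,70] → .
    (11,2)@(23, 5): e=[0,-18,90] → .  [on edge]
    (6,3)@(13, 7): e=[48,18,6] → X
    (8,3)@(17, 7): e=[32,-6,46] → .
    (9,3)@(19, 7): e=[24,-18,66] → .
    (5,4)@(11, 9): e=[64,6,2] → X
    (6,4)@(13, 9): e=[56,-6,22] → .
  covered (8 px):
    . . . . . . . . . . . .
    . . . . . . . . X X . .
    . . . . . . . X X X . .
    . . . . . . X X . . . .
    . . . . . X . . . . . .
    . . . . . . . . . . . .
    . . . . . . . . . . . .
T3:
  2·area = 32
  edge (8, 2)→(4, 6): d=(-4,4) right/bottom  bias=-1
  edge (4, 6)→(2, 0): d=(-2,-6) top-left  bias=+0
  edge (2, 0)→(8, 2): d=(6,2) right/bottom  bias=-1
    (1,0)@(3, 1): e=[24,4,4] → X
    (2,0)@(5, 1): e=[16,16,0] → .  [on edge]
    (4,0)@(9, 1): e=[0,40,-8] → .  [on edge]
    (1,1)@(3, 3): e=[16,0,16] → X  [on edge]
    (2,1)@(5, 3): e=[8,12,12] → X
    (3,1)@(7, 3): e=[0,24,8] → .  [on edge]
    (5,1)@(11, 3): e=[-16,48,0] → .  [on edge]
    (1,2)@(3, 5): e=[8,-4,28] → .
    (2,2)@(5, 5): e=[0,8,24] → .  [on edge]
    (8,2)@(17, 5): e=[-48,80,0] → .  [on edge]
    (1,3)@(3, 7): e=[0,-8,40] → .  [on edge]
    (11,3)@(23, 7): e=[-80,112,0] → .  [on edge]
    (0,4)@(1, 9): e=[0,-24,56] → .  [on edge]
    (2,4)@(5, 9): e=[-16,0,48] → .  [on edge]
  covered (3 px):
    . X . . . . . . . . . .
    . X X . . . . . . . . .
    . . . . . . . . . . . .
    . . . . . . . . . . . .
    . . . . . . . . . . . .
    . . . . . . . . . . . .
    . . . . . . . . . . . .

Answer: 15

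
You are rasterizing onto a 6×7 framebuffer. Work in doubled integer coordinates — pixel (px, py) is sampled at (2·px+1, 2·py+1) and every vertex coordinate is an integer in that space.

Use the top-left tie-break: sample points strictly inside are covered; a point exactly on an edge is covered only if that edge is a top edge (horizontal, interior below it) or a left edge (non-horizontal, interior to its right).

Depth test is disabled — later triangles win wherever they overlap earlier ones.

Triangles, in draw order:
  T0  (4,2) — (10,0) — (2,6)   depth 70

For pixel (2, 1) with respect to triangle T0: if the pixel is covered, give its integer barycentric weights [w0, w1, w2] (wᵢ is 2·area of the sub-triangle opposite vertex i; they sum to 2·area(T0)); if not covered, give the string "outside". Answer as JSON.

T0:
  2·area = 20
  edge (4, 2)→(10, 0): d=(6,-2) top-left  bias=+0
  edge (10, 0)→(2, 6): d=(-8,6) right/bottom  bias=-1
  edge (2, 6)→(4, 2): d=(2,-4) top-left  bias=+0
    (3,0)@(7, 1): e=[0,10,10] → #  [on edge]
    (4,0)@(9, 1): e=[4,-2,18] → ·
    (0,1)@(1, 3): e=[0,30,-10] → ·  [on edge]
    (2,1)@(5, 3): e=[8,6,6] → #
    (3,1)@(7, 3): e=[12,-6,14] → ·
    (1,2)@(3, 5): e=[16,2,2] → #
    (2,2)@(5, 5): e=[20,-10,10] → ·
    (1,3)@(3, 7): e=[28,-14,6] → ·
  covered (3 px):
    · · · # · ·
    · · # · · ·
    · # · · · ·
    · · · · · ·
    · · · · · ·
    · · · · · ·
    · · · · · ·

Answer: [6,6,8]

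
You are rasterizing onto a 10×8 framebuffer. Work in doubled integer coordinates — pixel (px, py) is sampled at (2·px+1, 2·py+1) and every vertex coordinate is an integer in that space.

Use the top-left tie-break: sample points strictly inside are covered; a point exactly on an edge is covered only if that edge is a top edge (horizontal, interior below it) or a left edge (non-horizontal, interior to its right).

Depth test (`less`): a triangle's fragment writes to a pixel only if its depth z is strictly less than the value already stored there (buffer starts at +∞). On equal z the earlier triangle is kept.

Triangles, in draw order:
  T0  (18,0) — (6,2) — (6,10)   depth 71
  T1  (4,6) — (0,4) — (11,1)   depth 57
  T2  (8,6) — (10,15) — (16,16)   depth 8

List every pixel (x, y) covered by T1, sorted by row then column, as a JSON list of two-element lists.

T0:
  2·area = 96  (B↔C swapped to make it positive)
  edge (18, 0)→(6, 10): d=(-12,10) right/bottom  bias=-1
  edge (6, 10)→(6, 2): d=(0,-8) top-left  bias=+0
  edge (6, 2)→(18, 0): d=(12,-2) top-left  bias=+0
    (6,0)@(13, 1): e=[38,56,2] → █
    (7,0)@(15, 1): e=[18,72,6] → █
    (8,0)@(17, 1): e=[-2,88,10] → ·
    (3,1)@(7, 3): e=[74,8,14] → █
    (4,1)@(9, 3): e=[54,24,18] → █
    (5,1)@(11, 3): e=[34,40,22] → █
    (7,1)@(15, 3): e=[-6,72,30] → ·
    (3,2)@(7, 5): e=[50,8,38] → █
    (6,2)@(13, 5): e=[-10,56,50] → ·
    (3,3)@(7, 7): e=[26,8,62] → █
    (5,3)@(11, 7): e=[-14,40,70] → ·
    (3,4)@(7, 9): e=[2,8,86] → █
  covered (12 px):
    · · · · · · █ █ · ·
    · · · █ █ █ █ · · ·
    · · · █ █ █ · · · ·
    · · · █ █ · · · · ·
    · · · █ · · · · · ·
    · · · · · · · · · ·
    · · · · · · · · · ·
    · · · · · · · · · ·
T1:
  2·area = 34
  edge (4, 6)→(0, 4): d=(-4,-2) top-left  bias=+0
  edge (0, 4)→(11, 1): d=(11,-3) top-left  bias=+0
  edge (11, 1)→(4, 6): d=(-7,5) right/bottom  bias=-1
    (5,0)@(11, 1): e=[34,0,0] → ·  [on edge]
    (2,1)@(5, 3): e=[14,4,16] → █
    (3,1)@(7, 3): e=[18,10,6] → █
    (4,1)@(9, 3): e=[22,16,-4] → ·
    (1,2)@(3, 5): e=[2,20,12] → █
    (3,2)@(7, 5): e=[10,32,-8] → ·
    (1,3)@(3, 7): e=[-6,42,-2] → ·
    (2,3)@(5, 7): e=[-2,48,-12] → ·
  covered (4 px):
    · · · · · · · · · ·
    · · █ █ · · · · · ·
    · █ █ · · · · · · ·
    · · · · · · · · · ·
    · · · · · · · · · ·
    · · · · · · · · · ·
    · · · · · · · · · ·
    · · · · · · · · · ·
T2:
  2·area = 52  (B↔C swapped to make it positive)
  edge (8, 6)→(16, 16): d=(8,10) right/bottom  bias=-1
  edge (16, 16)→(10, 15): d=(-6,-1) top-left  bias=+0
  edge (10, 15)→(8, 6): d=(-2,-9) top-left  bias=+0
    (4,4)@(9, 9): e=[14,35,3] → █
    (5,4)@(11, 9): e=[-6,37,21] → ·
    (4,5)@(9, 11): e=[30,23,-1] → ·
    (5,5)@(11, 11): e=[10,25,17] → █
    (6,5)@(13, 11): e=[-10,27,35] → ·
    (5,6)@(11, 13): e=[26,13,13] → █
    (6,6)@(13, 13): e=[6,15,31] → █
    (7,6)@(15, 13): e=[-14,17,49] → ·
    (5,7)@(11, 15): e=[42,1,9] → █
    (7,7)@(15, 15): e=[2,5,45] → █
    (8,7)@(17, 15): e=[-18,7,63] → ·
  covered (7 px):
    · · · · · · · · · ·
    · · · · · · · · · ·
    · · · · · · · · · ·
    · · · · · · · · · ·
    · · · · █ · · · · ·
    · · · · · █ · · · ·
    · · · · · █ █ · · ·
    · · · · · █ █ █ · ·

Result: [[2,1],[3,1],[1,2],[2,2]]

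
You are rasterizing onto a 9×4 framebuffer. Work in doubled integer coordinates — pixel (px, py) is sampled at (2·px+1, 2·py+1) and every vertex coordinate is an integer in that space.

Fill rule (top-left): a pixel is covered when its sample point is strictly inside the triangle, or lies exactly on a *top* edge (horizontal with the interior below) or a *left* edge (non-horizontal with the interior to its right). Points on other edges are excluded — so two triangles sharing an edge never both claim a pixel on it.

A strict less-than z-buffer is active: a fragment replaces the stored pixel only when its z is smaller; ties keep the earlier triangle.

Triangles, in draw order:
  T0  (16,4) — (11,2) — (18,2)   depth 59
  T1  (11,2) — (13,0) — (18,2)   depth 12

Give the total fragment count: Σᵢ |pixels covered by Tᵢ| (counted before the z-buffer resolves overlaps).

T0:
  2·area = 14
  edge (16, 4)→(11, 2): d=(-5,-2) top-left  bias=+0
  edge (11, 2)→(18, 2): d=(7,0) top-left  bias=+0
  edge (18, 2)→(16, 4): d=(-2,2) right/bottom  bias=-1
    (7,1)@(15, 3): e=[3,7,4] → #
    (8,1)@(17, 3): e=[7,7,0] → ·  [on edge]
    (7,2)@(15, 5): e=[-7,21,0] → ·  [on edge]
    (6,3)@(13, 7): e=[-21,35,0] → ·  [on edge]
  covered (1 px):
    · · · · · · · · ·
    · · · · · · · # ·
    · · · · · · · · ·
    · · · · · · · · ·
T1:
  2·area = 14
  edge (11, 2)→(13, 0): d=(2,-2) top-left  bias=+0
  edge (13, 0)→(18, 2): d=(5,2) right/bottom  bias=-1
  edge (18, 2)→(11, 2): d=(-7,0) right/bottom  bias=-1
    (6,0)@(13, 1): e=[2,5,7] → #
    (7,0)@(15, 1): e=[6,1,7] → #
    (8,0)@(17, 1): e=[10,-3,7] → ·
    (6,1)@(13, 3): e=[6,15,-7] → ·
    (7,1)@(15, 3): e=[10,11,-7] → ·
  covered (2 px):
    · · · · · · # # ·
    · · · · · · · · ·
    · · · · · · · · ·
    · · · · · · · · ·

Result: 3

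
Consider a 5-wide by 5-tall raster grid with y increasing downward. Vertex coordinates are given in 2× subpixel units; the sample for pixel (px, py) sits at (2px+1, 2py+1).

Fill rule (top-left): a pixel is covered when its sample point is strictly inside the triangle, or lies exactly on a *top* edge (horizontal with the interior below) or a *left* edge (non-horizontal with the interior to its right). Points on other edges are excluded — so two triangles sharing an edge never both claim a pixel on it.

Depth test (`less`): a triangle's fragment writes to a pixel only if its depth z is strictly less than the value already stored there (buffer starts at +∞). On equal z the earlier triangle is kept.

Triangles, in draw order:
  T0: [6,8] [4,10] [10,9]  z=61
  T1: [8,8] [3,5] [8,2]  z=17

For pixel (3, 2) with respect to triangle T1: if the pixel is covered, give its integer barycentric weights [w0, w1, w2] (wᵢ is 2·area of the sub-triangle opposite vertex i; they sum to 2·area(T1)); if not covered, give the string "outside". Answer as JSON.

T0:
  2·area = 10  (B↔C swapped to make it positive)
  edge (6, 8)→(10, 9): d=(4,1) right/bottom  bias=-1
  edge (10, 9)→(4, 10): d=(-6,1) right/bottom  bias=-1
  edge (4, 10)→(6, 8): d=(2,-2) top-left  bias=+0
    (4,2)@(9, 5): e=[-15,25,0] → .  [on edge]
    (3,3)@(7, 7): e=[-5,15,0] → .  [on edge]
    (2,4)@(5, 9): e=[5,5,0] → X  [on edge]
    (3,4)@(7, 9): e=[3,3,4] → X
    (4,4)@(9, 9): e=[1,1,8] → X
  covered (3 px):
    . . . . .
    . . . . .
    . . . . .
    . . . . .
    . . X X X
T1:
  2·area = 30
  edge (8, 8)→(3, 5): d=(-5,-3) top-left  bias=+0
  edge (3, 5)→(8, 2): d=(5,-3) top-left  bias=+0
  edge (8, 2)→(8, 8): d=(0,6) right/bottom  bias=-1
    (3,1)@(7, 3): e=[22,2,6] → X
    (4,1)@(9, 3): e=[28,8,-6] → .
    (1,2)@(3, 5): e=[0,0,30] → X  [on edge]
    (2,2)@(5, 5): e=[6,6,18] → X
    (4,2)@(9, 5): e=[18,18,-6] → .
    (1,3)@(3, 7): e=[-10,10,30] → .
    (2,3)@(5, 7): e=[-4,16,18] → .
    (3,3)@(7, 7): e=[2,22,6] → X
    (4,3)@(9, 7): e=[8,28,-6] → .
    (3,4)@(7, 9): e=[-8,32,6] → .
  covered (5 px):
    . . . . .
    . . . X .
    . X X X .
    . . . X .
    . . . . .

Final: [12,6,12]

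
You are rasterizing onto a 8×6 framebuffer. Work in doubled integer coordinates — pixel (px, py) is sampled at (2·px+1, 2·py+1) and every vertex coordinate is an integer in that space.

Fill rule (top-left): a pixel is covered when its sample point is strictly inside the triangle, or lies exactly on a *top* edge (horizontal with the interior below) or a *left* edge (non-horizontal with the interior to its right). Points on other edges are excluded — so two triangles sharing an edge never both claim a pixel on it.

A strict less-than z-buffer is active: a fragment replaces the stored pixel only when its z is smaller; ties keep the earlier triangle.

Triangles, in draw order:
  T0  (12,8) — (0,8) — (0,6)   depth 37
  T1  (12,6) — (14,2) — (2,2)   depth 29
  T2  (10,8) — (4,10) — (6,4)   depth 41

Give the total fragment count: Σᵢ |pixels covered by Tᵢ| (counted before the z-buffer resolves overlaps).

T0:
  2·area = 24
  edge (12, 8)→(0, 8): d=(-12,0) right/bottom  bias=-1
  edge (0, 8)→(0, 6): d=(0,-2) top-left  bias=+0
  edge (0, 6)→(12, 8): d=(12,2) right/bottom  bias=-1
    (0,3)@(1, 7): e=[12,2,10] → X
    (1,3)@(3, 7): e=[12,6,6] → X
    (2,3)@(5, 7): e=[12,10,2] → X
    (3,3)@(7, 7): e=[12,14,-2] → .
    (0,4)@(1, 9): e=[-12,2,34] → .
    (1,4)@(3, 9): e=[-12,6,30] → .
    (2,4)@(5, 9): e=[-12,10,26] → .
  covered (3 px):
    . . . . . . . .
    . . . . . . . .
    . . . . . . . .
    X X X . . . . .
    . . . . . . . .
    . . . . . . . .
T1:
  2·area = 48  (B↔C swapped to make it positive)
  edge (12, 6)→(2, 2): d=(-10,-4) top-left  bias=+0
  edge (2, 2)→(14, 2): d=(12,0) top-left  bias=+0
  edge (14, 2)→(12, 6): d=(-2,4) right/bottom  bias=-1
    (2,1)@(5, 3): e=[2,12,34] → X
    (3,1)@(7, 3): e=[10,12,26] → X
    (4,1)@(9, 3): e=[18,12,18] → X
    (5,1)@(11, 3): e=[26,12,10] → X
    (6,1)@(13, 3): e=[34,12,2] → X
    (7,1)@(15, 3): e=[42,12,-6] → .
    (2,2)@(5, 5): e=[-18,36,30] → .
    (3,2)@(7, 5): e=[-10,36,22] → .
    (4,2)@(9, 5): e=[-2,36,14] → .
    (5,2)@(11, 5): e=[6,36,6] → X
    (6,2)@(13, 5): e=[14,36,-2] → .
    (5,3)@(11, 7): e=[-14,60,2] → .
  covered (6 px):
    . . . . . . . .
    . . X X X X X .
    . . . . . X . .
    . . . . . . . .
    . . . . . . . .
    . . . . . . . .
T2:
  2·area = 32
  edge (10, 8)→(4, 10): d=(-6,2) right/bottom  bias=-1
  edge (4, 10)→(6, 4): d=(2,-6) top-left  bias=+0
  edge (6, 4)→(10, 8): d=(4,4) right/bottom  bias=-1
    (1,0)@(3, 1): e=[56,-24,0] → .  [on edge]
    (3,0)@(7, 1): e=[48,0,-16] → .  [on edge]
    (2,1)@(5, 3): e=[40,-8,0] → .  [on edge]
    (3,2)@(7, 5): e=[24,8,0] → .  [on edge]
    (2,3)@(5, 7): e=[16,0,16] → X  [on edge]
    (3,3)@(7, 7): e=[12,12,8] → X
    (4,3)@(9, 7): e=[8,24,0] → .  [on edge]
    (6,3)@(13, 7): e=[0,48,-16] → .  [on edge]
    (2,4)@(5, 9): e=[4,4,24] → X
    (3,4)@(7, 9): e=[0,16,16] → .  [on edge]
    (5,4)@(11, 9): e=[-8,40,0] → .  [on edge]
    (0,5)@(1, 11): e=[0,-16,48] → .  [on edge]
    (6,5)@(13, 11): e=[-24,56,0] → .  [on edge]
  covered (3 px):
    . . . . . . . .
    . . . . . . . .
    . . . . . . . .
    . . X X . . . .
    . . X . . . . .
    . . . . . . . .

Result: 12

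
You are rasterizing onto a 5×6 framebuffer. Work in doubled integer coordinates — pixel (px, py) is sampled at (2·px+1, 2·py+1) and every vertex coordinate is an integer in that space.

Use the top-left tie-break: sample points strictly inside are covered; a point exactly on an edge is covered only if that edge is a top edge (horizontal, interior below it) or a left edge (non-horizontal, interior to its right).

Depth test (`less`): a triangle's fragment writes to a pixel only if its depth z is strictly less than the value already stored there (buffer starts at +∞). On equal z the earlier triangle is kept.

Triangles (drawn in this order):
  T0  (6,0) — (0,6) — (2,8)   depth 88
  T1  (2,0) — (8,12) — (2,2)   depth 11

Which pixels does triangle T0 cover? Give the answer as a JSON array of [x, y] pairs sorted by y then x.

T0:
  2·area = 24  (B↔C swapped to make it positive)
  edge (6, 0)→(2, 8): d=(-4,8) right/bottom  bias=-1
  edge (2, 8)→(0, 6): d=(-2,-2) top-left  bias=+0
  edge (0, 6)→(6, 0): d=(6,-6) top-left  bias=+0
    (2,0)@(5, 1): e=[4,20,0] → █  [on edge]
    (3,0)@(7, 1): e=[-12,24,12] → ·
    (1,1)@(3, 3): e=[12,12,0] → █  [on edge]
    (2,1)@(5, 3): e=[-4,16,12] → ·
    (0,2)@(1, 5): e=[20,4,0] → █  [on edge]
    (2,2)@(5, 5): e=[-12,12,24] → ·
    (0,3)@(1, 7): e=[12,0,12] → █  [on edge]
    (1,3)@(3, 7): e=[-4,4,24] → ·
    (0,4)@(1, 9): e=[4,-4,24] → ·
    (1,4)@(3, 9): e=[-12,0,36] → ·  [on edge]
    (2,5)@(5, 11): e=[-36,0,60] → ·  [on edge]
  covered (5 px):
    · · █ · ·
    · █ · · ·
    █ █ · · ·
    █ · · · ·
    · · · · ·
    · · · · ·
T1:
  2·area = 12
  edge (2, 0)→(8, 12): d=(6,12) right/bottom  bias=-1
  edge (8, 12)→(2, 2): d=(-6,-10) top-left  bias=+0
  edge (2, 2)→(2, 0): d=(0,-2) top-left  bias=+0
    (1,1)@(3, 3): e=[6,4,2] → █
    (2,1)@(5, 3): e=[-18,24,6] → ·
    (1,2)@(3, 5): e=[18,-8,2] → ·
    (2,3)@(5, 7): e=[6,0,6] → █  [on edge]
    (3,3)@(7, 7): e=[-18,20,10] → ·
    (2,4)@(5, 9): e=[18,-12,6] → ·
  covered (2 px):
    · · · · ·
    · █ · · ·
    · · · · ·
    · · █ · ·
    · · · · ·
    · · · · ·

Result: [[2,0],[1,1],[0,2],[1,2],[0,3]]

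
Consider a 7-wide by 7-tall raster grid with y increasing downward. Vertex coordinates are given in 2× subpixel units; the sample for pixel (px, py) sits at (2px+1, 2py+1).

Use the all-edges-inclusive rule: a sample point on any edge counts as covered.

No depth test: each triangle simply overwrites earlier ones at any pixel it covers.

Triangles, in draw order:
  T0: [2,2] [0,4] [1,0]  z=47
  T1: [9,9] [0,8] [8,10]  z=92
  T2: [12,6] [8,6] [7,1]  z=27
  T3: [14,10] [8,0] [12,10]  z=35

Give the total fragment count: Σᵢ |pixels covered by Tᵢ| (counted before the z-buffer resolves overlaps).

T0:
  2·area = 6
  edge (2, 2)→(0, 4): d=(-2,2) inclusive
  edge (0, 4)→(1, 0): d=(1,-4) inclusive
  edge (1, 0)→(2, 2): d=(1,2) inclusive
    (0,0)@(1, 1): e=[4,1,1] → X
    (1,0)@(3, 1): e=[0,9,-3] → .  [on edge]
    (0,1)@(1, 3): e=[0,3,3] → X  [on edge]
    (1,1)@(3, 3): e=[-4,11,-1] → .
    (0,2)@(1, 5): e=[-4,5,5] → .
  covered (2 px):
    X . . . . . .
    X . . . . . .
    . . . . . . .
    . . . . . . .
    . . . . . . .
    . . . . . . .
    . . . . . . .
T1:
  2·area = 10  (B↔C swapped to make it positive)
  edge (9, 9)→(8, 10): d=(-1,1) inclusive
  edge (8, 10)→(0, 8): d=(-8,-2) inclusive
  edge (0, 8)→(9, 9): d=(9,1) inclusive
    (6,2)@(13, 5): e=[0,50,-40] → .  [on edge]
    (5,3)@(11, 7): e=[0,30,-20] → .  [on edge]
    (2,4)@(5, 9): e=[4,2,4] → X
    (3,4)@(7, 9): e=[2,6,2] → X
    (4,4)@(9, 9): e=[0,10,0] → X  [on edge]
    (5,4)@(11, 9): e=[-2,14,-2] → .
    (2,5)@(5, 11): e=[2,-14,22] → .
    (3,5)@(7, 11): e=[0,-10,20] → .  [on edge]
    (4,5)@(9, 11): e=[-2,-6,18] → .
    (2,6)@(5, 13): e=[0,-30,40] → .  [on edge]
  covered (3 px):
    . . . . . . .
    . . . . . . .
    . . . . . . .
    . . . . . . .
    . . X X X . .
    . . . . . . .
    . . . . . . .
T2:
  2·area = 20
  edge (12, 6)→(8, 6): d=(-4,0) inclusive
  edge (8, 6)→(7, 1): d=(-1,-5) inclusive
  edge (7, 1)→(12, 6): d=(5,5) inclusive
    (3,0)@(7, 1): e=[20,0,0] → X  [on edge]
    (4,0)@(9, 1): e=[20,10,-10] → .
    (3,1)@(7, 3): e=[12,-2,10] → .
    (4,1)@(9, 3): e=[12,8,0] → X  [on edge]
    (5,1)@(11, 3): e=[12,18,-10] → .
    (4,2)@(9, 5): e=[4,6,10] → X
    (5,2)@(11, 5): e=[4,16,0] → X  [on edge]
    (6,2)@(13, 5): e=[4,26,-10] → .
    (4,3)@(9, 7): e=[-4,4,20] → .
    (5,3)@(11, 7): e=[-4,14,10] → .
    (6,3)@(13, 7): e=[-4,24,0] → .  [on edge]
    (4,5)@(9, 11): e=[-20,0,40] → .  [on edge]
  covered (4 px):
    . . . X . . .
    . . . . X . .
    . . . . X X .
    . . . . . . .
    . . . . . . .
    . . . . . . .
    . . . . . . .
T3:
  2·area = 20  (B↔C swapped to make it positive)
  edge (14, 10)→(12, 10): d=(-2,0) inclusive
  edge (12, 10)→(8, 0): d=(-4,-10) inclusive
  edge (8, 0)→(14, 10): d=(6,10) inclusive
    (5,2)@(11, 5): e=[10,10,0] → X  [on edge]
    (6,2)@(13, 5): e=[10,30,-20] → .
    (5,3)@(11, 7): e=[6,2,12] → X
    (6,3)@(13, 7): e=[6,22,-8] → .
    (5,4)@(11, 9): e=[2,-6,24] → .
    (6,4)@(13, 9): e=[2,14,4] → X
    (6,5)@(13, 11): e=[-2,6,16] → .
  covered (3 px):
    . . . . . . .
    . . . . . . .
    . . . . . X .
    . . . . . X .
    . . . . . . X
    . . . . . . .
    . . . . . . .

Answer: 12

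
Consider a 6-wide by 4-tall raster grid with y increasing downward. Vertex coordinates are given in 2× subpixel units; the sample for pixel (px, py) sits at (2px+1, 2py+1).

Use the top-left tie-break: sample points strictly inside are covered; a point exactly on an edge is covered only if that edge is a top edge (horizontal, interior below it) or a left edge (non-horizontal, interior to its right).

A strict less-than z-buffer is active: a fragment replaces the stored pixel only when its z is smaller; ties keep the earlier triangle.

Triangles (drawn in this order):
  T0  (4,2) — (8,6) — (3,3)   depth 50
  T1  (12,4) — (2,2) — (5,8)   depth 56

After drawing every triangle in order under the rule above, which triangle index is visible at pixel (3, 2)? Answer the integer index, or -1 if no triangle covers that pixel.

T0:
  2·area = 8
  edge (4, 2)→(8, 6): d=(4,4) right/bottom  bias=-1
  edge (8, 6)→(3, 3): d=(-5,-3) top-left  bias=+0
  edge (3, 3)→(4, 2): d=(1,-1) top-left  bias=+0
    (1,0)@(3, 1): e=[0,10,-2] → .  [on edge]
    (2,0)@(5, 1): e=[-8,16,0] → .  [on edge]
    (1,1)@(3, 3): e=[8,0,0] → X  [on edge]
    (2,1)@(5, 3): e=[0,6,2] → .  [on edge]
    (0,2)@(1, 5): e=[24,-16,0] → .  [on edge]
    (1,2)@(3, 5): e=[16,-10,2] → .
    (3,2)@(7, 5): e=[0,2,6] → .  [on edge]
    (4,3)@(9, 7): e=[0,-2,10] → .  [on edge]
  covered (1 px):
    . . . . . .
    . X . . . .
    . . . . . .
    . . . . . .
T1:
  2·area = 54  (B↔C swapped to make it positive)
  edge (12, 4)→(5, 8): d=(-7,4) right/bottom  bias=-1
  edge (5, 8)→(2, 2): d=(-3,-6) top-left  bias=+0
  edge (2, 2)→(12, 4): d=(10,2) right/bottom  bias=-1
    (1,1)@(3, 3): e=[43,3,8] → X
    (2,1)@(5, 3): e=[35,15,4] → X
    (3,1)@(7, 3): e=[27,27,0] → .  [on edge]
    (1,2)@(3, 5): e=[29,-3,28] → .
    (2,2)@(5, 5): e=[21,9,24] → X
    (3,2)@(7, 5): e=[13,21,20] → X
    (4,2)@(9, 5): e=[5,33,16] → X
    (5,2)@(11, 5): e=[-3,45,12] → .
    (2,3)@(5, 7): e=[7,3,44] → X
    (3,3)@(7, 7): e=[-1,15,40] → .
    (4,3)@(9, 7): e=[-9,27,36] → .
  covered (6 px):
    . . . . . .
    . X X . . .
    . . X X X .
    . . X . . .

Z-buffer (winner per pixel, '.' = empty):
  . . . . . .
  . 0 1 . . .
  . . 1 1 1 .
  . . 1 . . .

Final: 1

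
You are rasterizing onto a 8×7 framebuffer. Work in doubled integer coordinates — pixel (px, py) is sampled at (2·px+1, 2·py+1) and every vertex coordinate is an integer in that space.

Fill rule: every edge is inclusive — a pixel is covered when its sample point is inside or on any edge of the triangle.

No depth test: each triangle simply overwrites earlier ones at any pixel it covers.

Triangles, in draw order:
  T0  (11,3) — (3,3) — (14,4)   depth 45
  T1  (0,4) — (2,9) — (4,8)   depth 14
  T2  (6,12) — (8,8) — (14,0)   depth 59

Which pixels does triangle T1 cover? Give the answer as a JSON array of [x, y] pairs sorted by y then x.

T0:
  2·area = 8  (B↔C swapped to make it positive)
  edge (11, 3)→(14, 4): d=(3,1) inclusive
  edge (14, 4)→(3, 3): d=(-11,-1) inclusive
  edge (3, 3)→(11, 3): d=(8,0) inclusive
    (2,0)@(5, 1): e=[0,24,-16] → ·  [on edge]
    (0,1)@(1, 3): e=[10,-2,0] → ·  [on edge]
    (1,1)@(3, 3): e=[8,0,0] → █  [on edge]
    (2,1)@(5, 3): e=[6,2,0] → █  [on edge]
    (3,1)@(7, 3): e=[4,4,0] → █  [on edge]
    (4,1)@(9, 3): e=[2,6,0] → █  [on edge]
    (5,1)@(11, 3): e=[0,8,0] → █  [on edge]
    (6,1)@(13, 3): e=[-2,10,0] → ·  [on edge]
    (7,1)@(15, 3): e=[-4,12,0] → ·  [on edge]
    (1,2)@(3, 5): e=[14,-22,16] → ·
    (2,2)@(5, 5): e=[12,-20,16] → ·
    (3,2)@(7, 5): e=[10,-18,16] → ·
  covered (5 px):
    · · · · · · · ·
    · █ █ █ █ █ · ·
    · · · · · · · ·
    · · · · · · · ·
    · · · · · · · ·
    · · · · · · · ·
    · · · · · · · ·
T1:
  2·area = 12  (B↔C swapped to make it positive)
  edge (0, 4)→(4, 8): d=(4,4) inclusive
  edge (4, 8)→(2, 9): d=(-2,1) inclusive
  edge (2, 9)→(0, 4): d=(-2,-5) inclusive
    (0,2)@(1, 5): e=[0,9,3] → █  [on edge]
    (1,2)@(3, 5): e=[-8,7,13] → ·
    (0,3)@(1, 7): e=[8,5,-1] → ·
    (1,3)@(3, 7): e=[0,3,9] → █  [on edge]
    (2,3)@(5, 7): e=[-8,1,19] → ·
    (1,4)@(3, 9): e=[8,-1,5] → ·
    (2,4)@(5, 9): e=[0,-3,15] → ·  [on edge]
    (3,5)@(7, 11): e=[0,-9,21] → ·  [on edge]
    (4,6)@(9, 13): e=[0,-15,27] → ·  [on edge]
  covered (2 px):
    · · · · · · · ·
    · · · · · · · ·
    █ · · · · · · ·
    · █ · · · · · ·
    · · · · · · · ·
    · · · · · · · ·
    · · · · · · · ·
T2:
  2·area = 8
  edge (6, 12)→(8, 8): d=(2,-4) inclusive
  edge (8, 8)→(14, 0): d=(6,-8) inclusive
  edge (14, 0)→(6, 12): d=(-8,12) inclusive
    (4,3)@(9, 7): e=[2,2,4] → █
    (5,3)@(11, 7): e=[10,18,-20] → ·
    (4,4)@(9, 9): e=[6,14,-12] → ·
  covered (1 px):
    · · · · · · · ·
    · · · · · · · ·
    · · · · · · · ·
    · · · · █ · · ·
    · · · · · · · ·
    · · · · · · · ·
    · · · · · · · ·

Result: [[0,2],[1,3]]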